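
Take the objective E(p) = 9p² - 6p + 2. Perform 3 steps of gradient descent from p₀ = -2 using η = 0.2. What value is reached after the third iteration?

E′(p) = 18p - 6
p₁ = -2 − 0.2·(-42) = 6.4
p₂ = 6.4 − 0.2·109.2 = -15.44
p₃ = -15.44 − 0.2·(-283.92) = 41.344

41.344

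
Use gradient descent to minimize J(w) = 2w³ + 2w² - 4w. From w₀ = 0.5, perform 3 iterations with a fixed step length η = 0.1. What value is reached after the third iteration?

0.54858865

J′(w) = 6w² + 4w - 4
Step 1: J′(0.5) = -0.5; w₁ = 0.5 − 0.1·(-0.5) = 0.55
Step 2: J′(0.55) = 0.015; w₂ = 0.55 − 0.1·0.015 = 0.5485
Step 3: J′(0.5485) = -0.0008865; w₃ = 0.5485 − 0.1·(-0.0008865) = 0.54858865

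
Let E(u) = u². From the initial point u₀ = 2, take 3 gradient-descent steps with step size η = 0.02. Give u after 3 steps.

1.769472

E′(u) = 2u
Step 1: E′(2) = 4; u₁ = 2 − 0.02·4 = 1.92
Step 2: E′(1.92) = 3.84; u₂ = 1.92 − 0.02·3.84 = 1.8432
Step 3: E′(1.8432) = 3.6864; u₃ = 1.8432 − 0.02·3.6864 = 1.769472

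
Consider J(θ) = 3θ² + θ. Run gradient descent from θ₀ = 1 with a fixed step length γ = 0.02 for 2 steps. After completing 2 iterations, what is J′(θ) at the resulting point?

J′(θ) = 6θ + 1
Step 1: J′(1) = 7; θ₁ = 1 − 0.02·7 = 0.86
Step 2: J′(0.86) = 6.16; θ₂ = 0.86 − 0.02·6.16 = 0.7368
J′(θ) at (0.7368) = 5.4208

5.4208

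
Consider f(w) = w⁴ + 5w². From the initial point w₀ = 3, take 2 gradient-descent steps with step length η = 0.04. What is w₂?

f′(w) = 4w³ + 10w
w₁ = 3 − 0.04·138 = -2.52
w₂ = -2.52 − 0.04·(-89.212032) = 1.04848128

1.04848128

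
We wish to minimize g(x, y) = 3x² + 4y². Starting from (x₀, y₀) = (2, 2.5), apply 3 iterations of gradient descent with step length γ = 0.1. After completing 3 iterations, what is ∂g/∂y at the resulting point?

0.16

∇g = (6x, 8y)
Step 1: at (2, 2.5), ∇g = (12, 20) → (2, 2.5) − 0.1·(12, 20) = (0.8, 0.5)
Step 2: at (0.8, 0.5), ∇g = (4.8, 4) → (0.8, 0.5) − 0.1·(4.8, 4) = (0.32, 0.1)
Step 3: at (0.32, 0.1), ∇g = (1.92, 0.8) → (0.32, 0.1) − 0.1·(1.92, 0.8) = (0.128, 0.02)
∂g/∂y at (0.128, 0.02) = 0.16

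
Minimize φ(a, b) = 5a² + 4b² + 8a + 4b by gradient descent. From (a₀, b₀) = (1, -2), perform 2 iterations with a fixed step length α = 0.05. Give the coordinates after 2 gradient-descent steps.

∇φ = (10a + 8, 8b + 4)
(a₁, b₁) = (1, -2) − 0.05·(18, -12) = (0.1, -1.4)
(a₂, b₂) = (0.1, -1.4) − 0.05·(9, -7.2) = (-0.35, -1.04)

(-0.35, -1.04)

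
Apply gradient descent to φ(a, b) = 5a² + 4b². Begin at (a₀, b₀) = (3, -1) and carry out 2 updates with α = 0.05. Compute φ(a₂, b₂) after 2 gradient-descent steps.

∇φ = (10a, 8b)
(a₁, b₁) = (3, -1) − 0.05·(30, -8) = (1.5, -0.6)
(a₂, b₂) = (1.5, -0.6) − 0.05·(15, -4.8) = (0.75, -0.36)
φ(0.75, -0.36) = 3.3309

3.3309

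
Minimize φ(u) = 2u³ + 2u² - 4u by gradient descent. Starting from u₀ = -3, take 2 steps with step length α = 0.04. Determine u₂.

-8.540096

φ′(u) = 6u² + 4u - 4
Step 1: φ′(-3) = 38; u₁ = -3 − 0.04·38 = -4.52
Step 2: φ′(-4.52) = 100.5024; u₂ = -4.52 − 0.04·100.5024 = -8.540096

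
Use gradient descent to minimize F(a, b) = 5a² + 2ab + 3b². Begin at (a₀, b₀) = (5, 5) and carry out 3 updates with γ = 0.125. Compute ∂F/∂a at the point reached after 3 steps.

-3.125

∇F = (10a + 2b, 2a + 6b)
(a₁, b₁) = (5, 5) − 0.125·(60, 40) = (-2.5, 0)
(a₂, b₂) = (-2.5, 0) − 0.125·(-25, -5) = (0.625, 0.625)
(a₃, b₃) = (0.625, 0.625) − 0.125·(7.5, 5) = (-0.3125, 0)
∂F/∂a at (-0.3125, 0) = -3.125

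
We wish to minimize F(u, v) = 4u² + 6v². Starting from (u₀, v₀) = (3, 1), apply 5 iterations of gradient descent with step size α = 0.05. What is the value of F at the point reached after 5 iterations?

∇F = (8u, 12v)
(u₁, v₁) = (3, 1) − 0.05·(24, 12) = (1.8, 0.4)
(u₂, v₂) = (1.8, 0.4) − 0.05·(14.4, 4.8) = (1.08, 0.16)
(u₃, v₃) = (1.08, 0.16) − 0.05·(8.64, 1.92) = (0.648, 0.064)
(u₄, v₄) = (0.648, 0.064) − 0.05·(5.184, 0.768) = (0.3888, 0.0256)
(u₅, v₅) = (0.3888, 0.0256) − 0.05·(3.1104, 0.3072) = (0.23328, 0.01024)
F(0.23328, 0.01024) = 0.2183073792

0.2183073792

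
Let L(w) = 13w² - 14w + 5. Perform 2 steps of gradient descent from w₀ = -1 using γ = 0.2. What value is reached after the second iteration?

-26.6

L′(w) = 26w - 14
Step 1: L′(-1) = -40; w₁ = -1 − 0.2·(-40) = 7
Step 2: L′(7) = 168; w₂ = 7 − 0.2·168 = -26.6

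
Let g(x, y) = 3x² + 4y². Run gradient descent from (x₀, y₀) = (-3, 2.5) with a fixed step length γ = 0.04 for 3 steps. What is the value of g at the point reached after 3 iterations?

∇g = (6x, 8y)
(x₁, y₁) = (-3, 2.5) − 0.04·(-18, 20) = (-2.28, 1.7)
(x₂, y₂) = (-2.28, 1.7) − 0.04·(-13.68, 13.6) = (-1.7328, 1.156)
(x₃, y₃) = (-1.7328, 1.156) − 0.04·(-10.3968, 9.248) = (-1.316928, 0.78608)
g(-1.316928, 0.78608) = 7.674585137152

7.674585137152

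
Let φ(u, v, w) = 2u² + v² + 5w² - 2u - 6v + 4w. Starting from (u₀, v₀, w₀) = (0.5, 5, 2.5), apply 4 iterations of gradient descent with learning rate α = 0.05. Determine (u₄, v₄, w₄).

∇φ = (4u - 2, 2v - 6, 10w + 4)
Step 1: at (0.5, 5, 2.5), ∇φ = (0, 4, 29) → (0.5, 5, 2.5) − 0.05·(0, 4, 29) = (0.5, 4.8, 1.05)
Step 2: at (0.5, 4.8, 1.05), ∇φ = (0, 3.6, 14.5) → (0.5, 4.8, 1.05) − 0.05·(0, 3.6, 14.5) = (0.5, 4.62, 0.325)
Step 3: at (0.5, 4.62, 0.325), ∇φ = (0, 3.24, 7.25) → (0.5, 4.62, 0.325) − 0.05·(0, 3.24, 7.25) = (0.5, 4.458, -0.0375)
Step 4: at (0.5, 4.458, -0.0375), ∇φ = (0, 2.916, 3.625) → (0.5, 4.458, -0.0375) − 0.05·(0, 2.916, 3.625) = (0.5, 4.3122, -0.21875)

(0.5, 4.3122, -0.21875)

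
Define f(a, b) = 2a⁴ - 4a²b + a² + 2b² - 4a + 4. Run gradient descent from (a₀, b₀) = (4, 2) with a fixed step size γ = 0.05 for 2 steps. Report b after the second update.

73.032

∇f = (8a³ - 8ab + 2a - 4, -4a² + 4b)
Step 1: at (4, 2), ∇f = (452, -56) → (4, 2) − 0.05·(452, -56) = (-18.6, 4.8)
Step 2: at (-18.6, 4.8), ∇f = (-50805.808, -1364.64) → (-18.6, 4.8) − 0.05·(-50805.808, -1364.64) = (2521.6904, 73.032)
b = 73.032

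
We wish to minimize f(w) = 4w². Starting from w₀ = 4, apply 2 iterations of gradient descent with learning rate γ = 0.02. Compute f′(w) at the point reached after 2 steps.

22.5792

f′(w) = 8w
Step 1: f′(4) = 32; w₁ = 4 − 0.02·32 = 3.36
Step 2: f′(3.36) = 26.88; w₂ = 3.36 − 0.02·26.88 = 2.8224
f′(w) at (2.8224) = 22.5792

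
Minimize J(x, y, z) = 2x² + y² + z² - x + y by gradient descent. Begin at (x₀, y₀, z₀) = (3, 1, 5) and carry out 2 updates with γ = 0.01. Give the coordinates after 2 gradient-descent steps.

∇J = (4x - 1, 2y + 1, 2z)
(x₁, y₁, z₁) = (3, 1, 5) − 0.01·(11, 3, 10) = (2.89, 0.97, 4.9)
(x₂, y₂, z₂) = (2.89, 0.97, 4.9) − 0.01·(10.56, 2.94, 9.8) = (2.7844, 0.9406, 4.802)

(2.7844, 0.9406, 4.802)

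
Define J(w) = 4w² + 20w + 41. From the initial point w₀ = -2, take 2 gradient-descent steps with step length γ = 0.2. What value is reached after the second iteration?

-2.32

J′(w) = 8w + 20
w₁ = -2 − 0.2·4 = -2.8
w₂ = -2.8 − 0.2·(-2.4) = -2.32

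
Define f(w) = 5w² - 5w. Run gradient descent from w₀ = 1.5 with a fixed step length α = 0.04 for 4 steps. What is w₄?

0.6296

f′(w) = 10w - 5
w₁ = 1.5 − 0.04·10 = 1.1
w₂ = 1.1 − 0.04·6 = 0.86
w₃ = 0.86 − 0.04·3.6 = 0.716
w₄ = 0.716 − 0.04·2.16 = 0.6296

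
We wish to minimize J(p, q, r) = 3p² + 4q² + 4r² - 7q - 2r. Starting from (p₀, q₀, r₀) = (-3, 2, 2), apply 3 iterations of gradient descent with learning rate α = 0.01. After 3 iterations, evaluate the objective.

∇J = (6p, 8q - 7, 8r - 2)
(p₁, q₁, r₁) = (-3, 2, 2) − 0.01·(-18, 9, 14) = (-2.82, 1.91, 1.86)
(p₂, q₂, r₂) = (-2.82, 1.91, 1.86) − 0.01·(-16.92, 8.28, 12.88) = (-2.6508, 1.8272, 1.7312)
(p₃, q₃, r₃) = (-2.6508, 1.8272, 1.7312) − 0.01·(-15.9048, 7.6176, 11.8496) = (-2.491752, 1.751024, 1.612704)
J(-2.491752, 1.751024, 1.612704) = 25.81150504928

25.81150504928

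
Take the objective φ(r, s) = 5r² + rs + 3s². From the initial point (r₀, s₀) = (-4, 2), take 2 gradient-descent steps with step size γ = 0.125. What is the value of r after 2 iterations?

∇φ = (10r + s, r + 6s)
(r₁, s₁) = (-4, 2) − 0.125·(-38, 8) = (0.75, 1)
(r₂, s₂) = (0.75, 1) − 0.125·(8.5, 6.75) = (-0.3125, 0.15625)
r = -0.3125

-0.3125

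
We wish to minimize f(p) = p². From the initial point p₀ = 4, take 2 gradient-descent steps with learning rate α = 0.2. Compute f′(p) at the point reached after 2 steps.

2.88

f′(p) = 2p
Step 1: f′(4) = 8; p₁ = 4 − 0.2·8 = 2.4
Step 2: f′(2.4) = 4.8; p₂ = 2.4 − 0.2·4.8 = 1.44
f′(p) at (1.44) = 2.88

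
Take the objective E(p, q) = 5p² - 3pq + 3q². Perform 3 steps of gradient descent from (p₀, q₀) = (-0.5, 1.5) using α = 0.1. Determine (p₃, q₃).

∇E = (10p - 3q, -3p + 6q)
(p₁, q₁) = (-0.5, 1.5) − 0.1·(-9.5, 10.5) = (0.45, 0.45)
(p₂, q₂) = (0.45, 0.45) − 0.1·(3.15, 1.35) = (0.135, 0.315)
(p₃, q₃) = (0.135, 0.315) − 0.1·(0.405, 1.485) = (0.0945, 0.1665)

(0.0945, 0.1665)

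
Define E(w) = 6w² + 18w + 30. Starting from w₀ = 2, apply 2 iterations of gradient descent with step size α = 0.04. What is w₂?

-0.5536

E′(w) = 12w + 18
w₁ = 2 − 0.04·42 = 0.32
w₂ = 0.32 − 0.04·21.84 = -0.5536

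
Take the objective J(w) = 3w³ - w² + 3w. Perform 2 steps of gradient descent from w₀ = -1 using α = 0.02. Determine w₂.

-1.686112

J′(w) = 9w² - 2w + 3
Step 1: J′(-1) = 14; w₁ = -1 − 0.02·14 = -1.28
Step 2: J′(-1.28) = 20.3056; w₂ = -1.28 − 0.02·20.3056 = -1.686112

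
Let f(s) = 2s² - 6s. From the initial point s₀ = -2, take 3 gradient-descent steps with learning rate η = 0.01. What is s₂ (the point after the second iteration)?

f′(s) = 4s - 6
Step 1: f′(-2) = -14; s₁ = -2 − 0.01·(-14) = -1.86
Step 2: f′(-1.86) = -13.44; s₂ = -1.86 − 0.01·(-13.44) = -1.7256

-1.7256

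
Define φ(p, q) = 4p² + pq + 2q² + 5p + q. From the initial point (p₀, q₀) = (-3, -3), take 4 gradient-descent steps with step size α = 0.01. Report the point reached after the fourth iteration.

(-2.22774086, -2.48482806)

∇φ = (8p + q + 5, p + 4q + 1)
(p₁, q₁) = (-3, -3) − 0.01·(-22, -14) = (-2.78, -2.86)
(p₂, q₂) = (-2.78, -2.86) − 0.01·(-20.1, -13.22) = (-2.579, -2.7278)
(p₃, q₃) = (-2.579, -2.7278) − 0.01·(-18.3598, -12.4902) = (-2.395402, -2.602898)
(p₄, q₄) = (-2.395402, -2.602898) − 0.01·(-16.766114, -11.806994) = (-2.22774086, -2.48482806)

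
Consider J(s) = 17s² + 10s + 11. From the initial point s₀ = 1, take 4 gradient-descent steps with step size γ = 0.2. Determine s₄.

1464.1936

J′(s) = 34s + 10
Step 1: J′(1) = 44; s₁ = 1 − 0.2·44 = -7.8
Step 2: J′(-7.8) = -255.2; s₂ = -7.8 − 0.2·(-255.2) = 43.24
Step 3: J′(43.24) = 1480.16; s₃ = 43.24 − 0.2·1480.16 = -252.792
Step 4: J′(-252.792) = -8584.928; s₄ = -252.792 − 0.2·(-8584.928) = 1464.1936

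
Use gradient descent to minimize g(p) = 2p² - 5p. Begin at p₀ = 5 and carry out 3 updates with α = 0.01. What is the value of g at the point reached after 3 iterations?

18.8900628352

g′(p) = 4p - 5
Step 1: g′(5) = 15; p₁ = 5 − 0.01·15 = 4.85
Step 2: g′(4.85) = 14.4; p₂ = 4.85 − 0.01·14.4 = 4.706
Step 3: g′(4.706) = 13.824; p₃ = 4.706 − 0.01·13.824 = 4.56776
g(4.56776) = 18.8900628352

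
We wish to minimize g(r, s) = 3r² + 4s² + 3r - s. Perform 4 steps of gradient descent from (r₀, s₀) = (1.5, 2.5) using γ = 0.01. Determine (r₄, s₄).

(1.06149792, 1.82643328)

∇g = (6r + 3, 8s - 1)
(r₁, s₁) = (1.5, 2.5) − 0.01·(12, 19) = (1.38, 2.31)
(r₂, s₂) = (1.38, 2.31) − 0.01·(11.28, 17.48) = (1.2672, 2.1352)
(r₃, s₃) = (1.2672, 2.1352) − 0.01·(10.6032, 16.0816) = (1.161168, 1.974384)
(r₄, s₄) = (1.161168, 1.974384) − 0.01·(9.967008, 14.795072) = (1.06149792, 1.82643328)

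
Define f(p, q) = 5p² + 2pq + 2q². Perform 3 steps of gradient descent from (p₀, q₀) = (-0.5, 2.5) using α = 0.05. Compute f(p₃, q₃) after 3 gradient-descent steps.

∇f = (10p + 2q, 2p + 4q)
(p₁, q₁) = (-0.5, 2.5) − 0.05·(0, 9) = (-0.5, 2.05)
(p₂, q₂) = (-0.5, 2.05) − 0.05·(-0.9, 7.2) = (-0.455, 1.69)
(p₃, q₃) = (-0.455, 1.69) − 0.05·(-1.17, 5.85) = (-0.3965, 1.3975)
f(-0.3965, 1.3975) = 3.58385625

3.58385625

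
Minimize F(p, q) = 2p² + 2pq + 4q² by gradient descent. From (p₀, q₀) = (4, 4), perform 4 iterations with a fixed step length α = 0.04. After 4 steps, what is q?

∇F = (4p + 2q, 2p + 8q)
Step 1: at (4, 4), ∇F = (24, 40) → (4, 4) − 0.04·(24, 40) = (3.04, 2.4)
Step 2: at (3.04, 2.4), ∇F = (16.96, 25.28) → (3.04, 2.4) − 0.04·(16.96, 25.28) = (2.3616, 1.3888)
Step 3: at (2.3616, 1.3888), ∇F = (12.224, 15.8336) → (2.3616, 1.3888) − 0.04·(12.224, 15.8336) = (1.87264, 0.755456)
Step 4: at (1.87264, 0.755456), ∇F = (9.001472, 9.788928) → (1.87264, 0.755456) − 0.04·(9.001472, 9.788928) = (1.51258112, 0.36389888)
q = 0.36389888

0.36389888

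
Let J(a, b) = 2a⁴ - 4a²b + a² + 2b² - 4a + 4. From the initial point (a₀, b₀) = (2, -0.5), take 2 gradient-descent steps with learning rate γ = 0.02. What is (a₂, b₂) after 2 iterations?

∇J = (8a³ - 8ab + 2a - 4, -4a² + 4b)
Step 1: at (2, -0.5), ∇J = (72, -18) → (2, -0.5) − 0.02·(72, -18) = (0.56, -0.14)
Step 2: at (0.56, -0.14), ∇J = (-0.847872, -1.8144) → (0.56, -0.14) − 0.02·(-0.847872, -1.8144) = (0.57695744, -0.103712)

(0.57695744, -0.103712)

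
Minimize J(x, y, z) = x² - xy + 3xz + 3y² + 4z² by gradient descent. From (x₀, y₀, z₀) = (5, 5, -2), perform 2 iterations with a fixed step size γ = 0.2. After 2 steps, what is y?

∇J = (2x - y + 3z, -x + 6y, 3x + 8z)
Step 1: at (5, 5, -2), ∇J = (-1, 25, -1) → (5, 5, -2) − 0.2·(-1, 25, -1) = (5.2, 0, -1.8)
Step 2: at (5.2, 0, -1.8), ∇J = (5, -5.2, 1.2) → (5.2, 0, -1.8) − 0.2·(5, -5.2, 1.2) = (4.2, 1.04, -2.04)
y = 1.04

1.04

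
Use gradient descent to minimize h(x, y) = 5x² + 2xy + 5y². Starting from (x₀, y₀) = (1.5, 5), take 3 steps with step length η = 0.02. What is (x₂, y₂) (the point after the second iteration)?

(0.6424, 3.112)

∇h = (10x + 2y, 2x + 10y)
Step 1: at (1.5, 5), ∇h = (25, 53) → (1.5, 5) − 0.02·(25, 53) = (1, 3.94)
Step 2: at (1, 3.94), ∇h = (17.88, 41.4) → (1, 3.94) − 0.02·(17.88, 41.4) = (0.6424, 3.112)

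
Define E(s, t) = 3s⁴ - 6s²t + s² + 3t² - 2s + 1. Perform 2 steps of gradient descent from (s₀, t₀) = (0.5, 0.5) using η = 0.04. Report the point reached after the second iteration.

(0.65504, 0.4208)

∇E = (12s³ - 12st + 2s - 2, -6s² + 6t)
Step 1: at (0.5, 0.5), ∇E = (-2.5, 1.5) → (0.5, 0.5) − 0.04·(-2.5, 1.5) = (0.6, 0.44)
Step 2: at (0.6, 0.44), ∇E = (-1.376, 0.48) → (0.6, 0.44) − 0.04·(-1.376, 0.48) = (0.65504, 0.4208)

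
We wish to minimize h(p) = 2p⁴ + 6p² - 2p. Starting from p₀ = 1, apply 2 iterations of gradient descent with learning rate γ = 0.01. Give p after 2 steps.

0.69749056

h′(p) = 8p³ + 12p - 2
p₁ = 1 − 0.01·18 = 0.82
p₂ = 0.82 − 0.01·12.250944 = 0.69749056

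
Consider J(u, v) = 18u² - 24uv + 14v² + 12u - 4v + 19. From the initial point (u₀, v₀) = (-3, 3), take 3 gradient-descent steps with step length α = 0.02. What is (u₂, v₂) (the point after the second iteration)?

(-0.1584, 0.2352)

∇J = (36u - 24v + 12, -24u + 28v - 4)
(u₁, v₁) = (-3, 3) − 0.02·(-168, 152) = (0.36, -0.04)
(u₂, v₂) = (0.36, -0.04) − 0.02·(25.92, -13.76) = (-0.1584, 0.2352)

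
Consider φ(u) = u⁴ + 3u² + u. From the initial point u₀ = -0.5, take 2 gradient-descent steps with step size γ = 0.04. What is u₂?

-0.33376

φ′(u) = 4u³ + 6u + 1
Step 1: φ′(-0.5) = -2.5; u₁ = -0.5 − 0.04·(-2.5) = -0.4
Step 2: φ′(-0.4) = -1.656; u₂ = -0.4 − 0.04·(-1.656) = -0.33376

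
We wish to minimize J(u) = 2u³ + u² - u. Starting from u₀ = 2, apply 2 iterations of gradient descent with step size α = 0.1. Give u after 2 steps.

J′(u) = 6u² + 2u - 1
u₁ = 2 − 0.1·27 = -0.7
u₂ = -0.7 − 0.1·0.54 = -0.754

-0.754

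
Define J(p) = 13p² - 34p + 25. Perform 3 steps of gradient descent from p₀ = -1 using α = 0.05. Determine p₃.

J′(p) = 26p - 34
p₁ = -1 − 0.05·(-60) = 2
p₂ = 2 − 0.05·18 = 1.1
p₃ = 1.1 − 0.05·(-5.4) = 1.37

1.37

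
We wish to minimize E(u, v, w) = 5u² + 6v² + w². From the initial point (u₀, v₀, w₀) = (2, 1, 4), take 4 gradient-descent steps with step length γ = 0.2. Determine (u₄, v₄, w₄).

(2, 3.8416, 0.5184)

∇E = (10u, 12v, 2w)
(u₁, v₁, w₁) = (2, 1, 4) − 0.2·(20, 12, 8) = (-2, -1.4, 2.4)
(u₂, v₂, w₂) = (-2, -1.4, 2.4) − 0.2·(-20, -16.8, 4.8) = (2, 1.96, 1.44)
(u₃, v₃, w₃) = (2, 1.96, 1.44) − 0.2·(20, 23.52, 2.88) = (-2, -2.744, 0.864)
(u₄, v₄, w₄) = (-2, -2.744, 0.864) − 0.2·(-20, -32.928, 1.728) = (2, 3.8416, 0.5184)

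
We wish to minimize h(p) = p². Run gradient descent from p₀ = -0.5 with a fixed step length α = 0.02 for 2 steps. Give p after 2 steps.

-0.4608

h′(p) = 2p
Step 1: h′(-0.5) = -1; p₁ = -0.5 − 0.02·(-1) = -0.48
Step 2: h′(-0.48) = -0.96; p₂ = -0.48 − 0.02·(-0.96) = -0.4608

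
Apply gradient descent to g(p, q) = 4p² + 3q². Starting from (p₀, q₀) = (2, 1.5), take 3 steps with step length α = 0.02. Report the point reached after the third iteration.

∇g = (8p, 6q)
Step 1: at (2, 1.5), ∇g = (16, 9) → (2, 1.5) − 0.02·(16, 9) = (1.68, 1.32)
Step 2: at (1.68, 1.32), ∇g = (13.44, 7.92) → (1.68, 1.32) − 0.02·(13.44, 7.92) = (1.4112, 1.1616)
Step 3: at (1.4112, 1.1616), ∇g = (11.2896, 6.9696) → (1.4112, 1.1616) − 0.02·(11.2896, 6.9696) = (1.185408, 1.022208)

(1.185408, 1.022208)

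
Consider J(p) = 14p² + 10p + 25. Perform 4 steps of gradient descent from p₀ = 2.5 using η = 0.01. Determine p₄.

J′(p) = 28p + 10
p₁ = 2.5 − 0.01·80 = 1.7
p₂ = 1.7 − 0.01·57.6 = 1.124
p₃ = 1.124 − 0.01·41.472 = 0.70928
p₄ = 0.70928 − 0.01·29.85984 = 0.4106816

0.4106816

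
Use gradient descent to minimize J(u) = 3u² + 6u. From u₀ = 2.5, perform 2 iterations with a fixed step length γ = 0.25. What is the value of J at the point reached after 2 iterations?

-0.703125

J′(u) = 6u + 6
Step 1: J′(2.5) = 21; u₁ = 2.5 − 0.25·21 = -2.75
Step 2: J′(-2.75) = -10.5; u₂ = -2.75 − 0.25·(-10.5) = -0.125
J(-0.125) = -0.703125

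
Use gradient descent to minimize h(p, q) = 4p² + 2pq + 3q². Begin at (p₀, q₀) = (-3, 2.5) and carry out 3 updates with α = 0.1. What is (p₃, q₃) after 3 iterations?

∇h = (8p + 2q, 2p + 6q)
(p₁, q₁) = (-3, 2.5) − 0.1·(-19, 9) = (-1.1, 1.6)
(p₂, q₂) = (-1.1, 1.6) − 0.1·(-5.6, 7.4) = (-0.54, 0.86)
(p₃, q₃) = (-0.54, 0.86) − 0.1·(-2.6, 4.08) = (-0.28, 0.452)

(-0.28, 0.452)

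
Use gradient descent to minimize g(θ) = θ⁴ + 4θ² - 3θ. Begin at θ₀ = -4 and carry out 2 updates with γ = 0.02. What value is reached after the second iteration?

g′(θ) = 4θ³ + 8θ - 3
Step 1: g′(-4) = -291; θ₁ = -4 − 0.02·(-291) = 1.82
Step 2: g′(1.82) = 35.674272; θ₂ = 1.82 − 0.02·35.674272 = 1.10651456

1.10651456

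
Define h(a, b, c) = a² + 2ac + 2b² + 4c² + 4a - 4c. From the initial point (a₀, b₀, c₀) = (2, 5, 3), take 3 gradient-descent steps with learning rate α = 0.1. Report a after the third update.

∇h = (2a + 2c + 4, 4b, 2a + 8c - 4)
Step 1: at (2, 5, 3), ∇h = (14, 20, 24) → (2, 5, 3) − 0.1·(14, 20, 24) = (0.6, 3, 0.6)
Step 2: at (0.6, 3, 0.6), ∇h = (6.4, 12, 2) → (0.6, 3, 0.6) − 0.1·(6.4, 12, 2) = (-0.04, 1.8, 0.4)
Step 3: at (-0.04, 1.8, 0.4), ∇h = (4.72, 7.2, -0.88) → (-0.04, 1.8, 0.4) − 0.1·(4.72, 7.2, -0.88) = (-0.512, 1.08, 0.488)
a = -0.512

-0.512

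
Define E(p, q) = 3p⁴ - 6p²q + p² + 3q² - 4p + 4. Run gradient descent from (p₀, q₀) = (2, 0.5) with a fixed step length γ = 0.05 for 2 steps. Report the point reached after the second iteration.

∇E = (12p³ - 12pq + 2p - 4, -6p² + 6q)
Step 1: at (2, 0.5), ∇E = (84, -21) → (2, 0.5) − 0.05·(84, -21) = (-2.2, 1.55)
Step 2: at (-2.2, 1.55), ∇E = (-95.256, -19.74) → (-2.2, 1.55) − 0.05·(-95.256, -19.74) = (2.5628, 2.537)

(2.5628, 2.537)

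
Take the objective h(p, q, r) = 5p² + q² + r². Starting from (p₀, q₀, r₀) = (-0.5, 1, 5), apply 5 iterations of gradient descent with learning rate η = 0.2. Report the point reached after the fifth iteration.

∇h = (10p, 2q, 2r)
Step 1: at (-0.5, 1, 5), ∇h = (-5, 2, 10) → (-0.5, 1, 5) − 0.2·(-5, 2, 10) = (0.5, 0.6, 3)
Step 2: at (0.5, 0.6, 3), ∇h = (5, 1.2, 6) → (0.5, 0.6, 3) − 0.2·(5, 1.2, 6) = (-0.5, 0.36, 1.8)
Step 3: at (-0.5, 0.36, 1.8), ∇h = (-5, 0.72, 3.6) → (-0.5, 0.36, 1.8) − 0.2·(-5, 0.72, 3.6) = (0.5, 0.216, 1.08)
Step 4: at (0.5, 0.216, 1.08), ∇h = (5, 0.432, 2.16) → (0.5, 0.216, 1.08) − 0.2·(5, 0.432, 2.16) = (-0.5, 0.1296, 0.648)
Step 5: at (-0.5, 0.1296, 0.648), ∇h = (-5, 0.2592, 1.296) → (-0.5, 0.1296, 0.648) − 0.2·(-5, 0.2592, 1.296) = (0.5, 0.07776, 0.3888)

(0.5, 0.07776, 0.3888)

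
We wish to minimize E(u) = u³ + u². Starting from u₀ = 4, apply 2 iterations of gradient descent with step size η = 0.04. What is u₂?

E′(u) = 3u² + 2u
u₁ = 4 − 0.04·56 = 1.76
u₂ = 1.76 − 0.04·12.8128 = 1.247488

1.247488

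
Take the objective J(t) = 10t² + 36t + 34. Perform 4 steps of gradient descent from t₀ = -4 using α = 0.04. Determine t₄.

J′(t) = 20t + 36
t₁ = -4 − 0.04·(-44) = -2.24
t₂ = -2.24 − 0.04·(-8.8) = -1.888
t₃ = -1.888 − 0.04·(-1.76) = -1.8176
t₄ = -1.8176 − 0.04·(-0.352) = -1.80352

-1.80352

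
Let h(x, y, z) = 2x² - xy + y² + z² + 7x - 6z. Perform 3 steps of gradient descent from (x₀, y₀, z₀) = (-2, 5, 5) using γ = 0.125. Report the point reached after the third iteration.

∇h = (4x - y + 7, -x + 2y, 2z - 6)
(x₁, y₁, z₁) = (-2, 5, 5) − 0.125·(-6, 12, 4) = (-1.25, 3.5, 4.5)
(x₂, y₂, z₂) = (-1.25, 3.5, 4.5) − 0.125·(-1.5, 8.25, 3) = (-1.0625, 2.46875, 4.125)
(x₃, y₃, z₃) = (-1.0625, 2.46875, 4.125) − 0.125·(0.28125, 6, 2.25) = (-1.09765625, 1.71875, 3.84375)

(-1.09765625, 1.71875, 3.84375)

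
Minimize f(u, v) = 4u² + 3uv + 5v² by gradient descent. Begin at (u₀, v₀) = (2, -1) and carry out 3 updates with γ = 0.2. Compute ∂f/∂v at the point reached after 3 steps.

-10.352

∇f = (8u + 3v, 3u + 10v)
(u₁, v₁) = (2, -1) − 0.2·(13, -4) = (-0.6, -0.2)
(u₂, v₂) = (-0.6, -0.2) − 0.2·(-5.4, -3.8) = (0.48, 0.56)
(u₃, v₃) = (0.48, 0.56) − 0.2·(5.52, 7.04) = (-0.624, -0.848)
∂f/∂v at (-0.624, -0.848) = -10.352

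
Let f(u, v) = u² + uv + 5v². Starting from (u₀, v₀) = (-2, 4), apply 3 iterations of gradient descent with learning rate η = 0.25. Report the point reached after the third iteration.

(-2, -13.21875)

∇f = (2u + v, u + 10v)
(u₁, v₁) = (-2, 4) − 0.25·(0, 38) = (-2, -5.5)
(u₂, v₂) = (-2, -5.5) − 0.25·(-9.5, -57) = (0.375, 8.75)
(u₃, v₃) = (0.375, 8.75) − 0.25·(9.5, 87.875) = (-2, -13.21875)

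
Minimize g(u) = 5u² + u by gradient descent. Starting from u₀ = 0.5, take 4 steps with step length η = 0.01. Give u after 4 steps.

0.29366

g′(u) = 10u + 1
Step 1: g′(0.5) = 6; u₁ = 0.5 − 0.01·6 = 0.44
Step 2: g′(0.44) = 5.4; u₂ = 0.44 − 0.01·5.4 = 0.386
Step 3: g′(0.386) = 4.86; u₃ = 0.386 − 0.01·4.86 = 0.3374
Step 4: g′(0.3374) = 4.374; u₄ = 0.3374 − 0.01·4.374 = 0.29366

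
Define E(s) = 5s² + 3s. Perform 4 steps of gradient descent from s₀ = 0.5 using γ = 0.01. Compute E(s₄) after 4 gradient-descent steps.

E′(s) = 10s + 3
Step 1: E′(0.5) = 8; s₁ = 0.5 − 0.01·8 = 0.42
Step 2: E′(0.42) = 7.2; s₂ = 0.42 − 0.01·7.2 = 0.348
Step 3: E′(0.348) = 6.48; s₃ = 0.348 − 0.01·6.48 = 0.2832
Step 4: E′(0.2832) = 5.832; s₄ = 0.2832 − 0.01·5.832 = 0.22488
E(0.22488) = 0.927495072

0.927495072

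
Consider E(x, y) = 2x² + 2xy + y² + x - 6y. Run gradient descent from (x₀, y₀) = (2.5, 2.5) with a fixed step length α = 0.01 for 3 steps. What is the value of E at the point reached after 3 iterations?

11.508764005888

∇E = (4x + 2y + 1, 2x + 2y - 6)
(x₁, y₁) = (2.5, 2.5) − 0.01·(16, 4) = (2.34, 2.46)
(x₂, y₂) = (2.34, 2.46) − 0.01·(15.28, 3.6) = (2.1872, 2.424)
(x₃, y₃) = (2.1872, 2.424) − 0.01·(14.5968, 3.2224) = (2.041232, 2.391776)
E(2.041232, 2.391776) = 11.508764005888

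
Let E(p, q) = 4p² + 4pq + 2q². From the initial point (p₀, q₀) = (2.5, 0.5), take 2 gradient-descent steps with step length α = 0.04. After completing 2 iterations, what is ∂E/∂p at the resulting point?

7.8176

∇E = (8p + 4q, 4p + 4q)
(p₁, q₁) = (2.5, 0.5) − 0.04·(22, 12) = (1.62, 0.02)
(p₂, q₂) = (1.62, 0.02) − 0.04·(13.04, 6.56) = (1.0984, -0.2424)
∂E/∂p at (1.0984, -0.2424) = 7.8176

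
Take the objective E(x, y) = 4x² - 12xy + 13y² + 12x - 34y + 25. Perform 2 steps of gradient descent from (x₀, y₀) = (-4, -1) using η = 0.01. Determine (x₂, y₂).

(-3.832, -0.7816)

∇E = (8x - 12y + 12, -12x + 26y - 34)
(x₁, y₁) = (-4, -1) − 0.01·(-8, -12) = (-3.92, -0.88)
(x₂, y₂) = (-3.92, -0.88) − 0.01·(-8.8, -9.84) = (-3.832, -0.7816)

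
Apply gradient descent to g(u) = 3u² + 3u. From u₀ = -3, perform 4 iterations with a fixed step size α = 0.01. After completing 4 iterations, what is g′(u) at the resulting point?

g′(u) = 6u + 3
u₁ = -3 − 0.01·(-15) = -2.85
u₂ = -2.85 − 0.01·(-14.1) = -2.709
u₃ = -2.709 − 0.01·(-13.254) = -2.57646
u₄ = -2.57646 − 0.01·(-12.45876) = -2.4518724
g′(u) at (-2.4518724) = -11.7112344

-11.7112344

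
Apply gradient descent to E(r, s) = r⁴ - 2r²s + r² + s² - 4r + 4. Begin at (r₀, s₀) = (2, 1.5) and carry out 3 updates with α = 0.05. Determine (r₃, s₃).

∇E = (4r³ - 4rs + 2r - 4, -2r² + 2s)
Step 1: at (2, 1.5), ∇E = (20, -5) → (2, 1.5) − 0.05·(20, -5) = (1, 1.75)
Step 2: at (1, 1.75), ∇E = (-5, 1.5) → (1, 1.75) − 0.05·(-5, 1.5) = (1.25, 1.675)
Step 3: at (1.25, 1.675), ∇E = (-2.0625, 0.225) → (1.25, 1.675) − 0.05·(-2.0625, 0.225) = (1.353125, 1.66375)

(1.353125, 1.66375)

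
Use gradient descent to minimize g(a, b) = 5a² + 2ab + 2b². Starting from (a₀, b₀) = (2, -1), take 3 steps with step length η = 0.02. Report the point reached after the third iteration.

(1.121024, -0.960832)

∇g = (10a + 2b, 2a + 4b)
(a₁, b₁) = (2, -1) − 0.02·(18, 0) = (1.64, -1)
(a₂, b₂) = (1.64, -1) − 0.02·(14.4, -0.72) = (1.352, -0.9856)
(a₃, b₃) = (1.352, -0.9856) − 0.02·(11.5488, -1.2384) = (1.121024, -0.960832)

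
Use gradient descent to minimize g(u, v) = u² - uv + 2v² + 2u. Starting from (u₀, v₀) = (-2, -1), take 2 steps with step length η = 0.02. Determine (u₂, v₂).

(-1.96, -0.9228)

∇g = (2u - v + 2, -u + 4v)
Step 1: at (-2, -1), ∇g = (-1, -2) → (-2, -1) − 0.02·(-1, -2) = (-1.98, -0.96)
Step 2: at (-1.98, -0.96), ∇g = (-1, -1.86) → (-1.98, -0.96) − 0.02·(-1, -1.86) = (-1.96, -0.9228)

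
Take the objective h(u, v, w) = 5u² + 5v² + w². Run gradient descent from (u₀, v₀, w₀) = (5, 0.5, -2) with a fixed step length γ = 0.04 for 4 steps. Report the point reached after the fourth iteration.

(0.648, 0.0648, -1.43278592)

∇h = (10u, 10v, 2w)
Step 1: at (5, 0.5, -2), ∇h = (50, 5, -4) → (5, 0.5, -2) − 0.04·(50, 5, -4) = (3, 0.3, -1.84)
Step 2: at (3, 0.3, -1.84), ∇h = (30, 3, -3.68) → (3, 0.3, -1.84) − 0.04·(30, 3, -3.68) = (1.8, 0.18, -1.6928)
Step 3: at (1.8, 0.18, -1.6928), ∇h = (18, 1.8, -3.3856) → (1.8, 0.18, -1.6928) − 0.04·(18, 1.8, -3.3856) = (1.08, 0.108, -1.557376)
Step 4: at (1.08, 0.108, -1.557376), ∇h = (10.8, 1.08, -3.114752) → (1.08, 0.108, -1.557376) − 0.04·(10.8, 1.08, -3.114752) = (0.648, 0.0648, -1.43278592)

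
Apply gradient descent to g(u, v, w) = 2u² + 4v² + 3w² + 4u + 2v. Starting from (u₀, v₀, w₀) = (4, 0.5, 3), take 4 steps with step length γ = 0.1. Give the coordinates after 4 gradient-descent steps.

∇g = (4u + 4, 8v + 2, 6w)
(u₁, v₁, w₁) = (4, 0.5, 3) − 0.1·(20, 6, 18) = (2, -0.1, 1.2)
(u₂, v₂, w₂) = (2, -0.1, 1.2) − 0.1·(12, 1.2, 7.2) = (0.8, -0.22, 0.48)
(u₃, v₃, w₃) = (0.8, -0.22, 0.48) − 0.1·(7.2, 0.24, 2.88) = (0.08, -0.244, 0.192)
(u₄, v₄, w₄) = (0.08, -0.244, 0.192) − 0.1·(4.32, 0.048, 1.152) = (-0.352, -0.2488, 0.0768)

(-0.352, -0.2488, 0.0768)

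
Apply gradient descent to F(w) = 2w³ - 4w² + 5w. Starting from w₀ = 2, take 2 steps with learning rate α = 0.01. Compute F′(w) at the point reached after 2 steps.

F′(w) = 6w² - 8w + 5
Step 1: F′(2) = 13; w₁ = 2 − 0.01·13 = 1.87
Step 2: F′(1.87) = 11.0214; w₂ = 1.87 − 0.01·11.0214 = 1.759786
F′(w) at (1.759786) = 9.502792594776

9.502792594776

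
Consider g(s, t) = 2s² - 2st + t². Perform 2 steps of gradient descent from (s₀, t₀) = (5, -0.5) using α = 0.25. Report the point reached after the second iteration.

∇g = (4s - 2t, -2s + 2t)
(s₁, t₁) = (5, -0.5) − 0.25·(21, -11) = (-0.25, 2.25)
(s₂, t₂) = (-0.25, 2.25) − 0.25·(-5.5, 5) = (1.125, 1)

(1.125, 1)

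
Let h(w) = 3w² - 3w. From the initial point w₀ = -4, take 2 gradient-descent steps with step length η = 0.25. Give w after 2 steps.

-0.625

h′(w) = 6w - 3
Step 1: h′(-4) = -27; w₁ = -4 − 0.25·(-27) = 2.75
Step 2: h′(2.75) = 13.5; w₂ = 2.75 − 0.25·13.5 = -0.625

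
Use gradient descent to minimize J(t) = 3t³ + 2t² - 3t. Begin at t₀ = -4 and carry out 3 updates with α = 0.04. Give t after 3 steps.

J′(t) = 9t² + 4t - 3
t₁ = -4 − 0.04·125 = -9
t₂ = -9 − 0.04·690 = -36.6
t₃ = -36.6 − 0.04·11906.64 = -512.8656

-512.8656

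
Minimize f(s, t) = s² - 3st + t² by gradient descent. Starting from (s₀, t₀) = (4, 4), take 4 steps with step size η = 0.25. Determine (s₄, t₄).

∇f = (2s - 3t, -3s + 2t)
(s₁, t₁) = (4, 4) − 0.25·(-4, -4) = (5, 5)
(s₂, t₂) = (5, 5) − 0.25·(-5, -5) = (6.25, 6.25)
(s₃, t₃) = (6.25, 6.25) − 0.25·(-6.25, -6.25) = (7.8125, 7.8125)
(s₄, t₄) = (7.8125, 7.8125) − 0.25·(-7.8125, -7.8125) = (9.765625, 9.765625)

(9.765625, 9.765625)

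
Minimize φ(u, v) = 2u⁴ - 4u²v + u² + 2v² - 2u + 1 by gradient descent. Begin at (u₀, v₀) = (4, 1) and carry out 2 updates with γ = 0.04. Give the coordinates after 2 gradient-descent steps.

(1146.93157888, 40.998976)

∇φ = (8u³ - 8uv + 2u - 2, -4u² + 4v)
(u₁, v₁) = (4, 1) − 0.04·(486, -60) = (-15.44, 3.4)
(u₂, v₂) = (-15.44, 3.4) − 0.04·(-29059.289472, -939.9744) = (1146.93157888, 40.998976)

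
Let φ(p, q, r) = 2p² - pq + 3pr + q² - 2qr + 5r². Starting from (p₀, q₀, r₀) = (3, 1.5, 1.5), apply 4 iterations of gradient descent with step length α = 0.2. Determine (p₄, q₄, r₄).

∇φ = (4p - q + 3r, -p + 2q - 2r, 3p - 2q + 10r)
Step 1: at (3, 1.5, 1.5), ∇φ = (15, -3, 21) → (3, 1.5, 1.5) − 0.2·(15, -3, 21) = (0, 2.1, -2.7)
Step 2: at (0, 2.1, -2.7), ∇φ = (-10.2, 9.6, -31.2) → (0, 2.1, -2.7) − 0.2·(-10.2, 9.6, -31.2) = (2.04, 0.18, 3.54)
Step 3: at (2.04, 0.18, 3.54), ∇φ = (18.6, -8.76, 41.16) → (2.04, 0.18, 3.54) − 0.2·(18.6, -8.76, 41.16) = (-1.68, 1.932, -4.692)
Step 4: at (-1.68, 1.932, -4.692), ∇φ = (-22.728, 14.928, -55.824) → (-1.68, 1.932, -4.692) − 0.2·(-22.728, 14.928, -55.824) = (2.8656, -1.0536, 6.4728)

(2.8656, -1.0536, 6.4728)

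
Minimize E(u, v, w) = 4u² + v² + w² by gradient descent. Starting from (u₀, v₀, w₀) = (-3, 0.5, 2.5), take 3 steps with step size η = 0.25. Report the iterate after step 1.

(3, 0.25, 1.25)

∇E = (8u, 2v, 2w)
Step 1: at (-3, 0.5, 2.5), ∇E = (-24, 1, 5) → (-3, 0.5, 2.5) − 0.25·(-24, 1, 5) = (3, 0.25, 1.25)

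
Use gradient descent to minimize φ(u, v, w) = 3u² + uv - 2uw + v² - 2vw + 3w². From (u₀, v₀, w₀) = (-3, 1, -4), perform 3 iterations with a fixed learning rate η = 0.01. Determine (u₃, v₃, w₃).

(-2.732335, 0.803185, -3.434028)

∇φ = (6u + v - 2w, u + 2v - 2w, -2u - 2v + 6w)
(u₁, v₁, w₁) = (-3, 1, -4) − 0.01·(-9, 7, -20) = (-2.91, 0.93, -3.8)
(u₂, v₂, w₂) = (-2.91, 0.93, -3.8) − 0.01·(-8.93, 6.55, -18.84) = (-2.8207, 0.8645, -3.6116)
(u₃, v₃, w₃) = (-2.8207, 0.8645, -3.6116) − 0.01·(-8.8365, 6.1315, -17.7572) = (-2.732335, 0.803185, -3.434028)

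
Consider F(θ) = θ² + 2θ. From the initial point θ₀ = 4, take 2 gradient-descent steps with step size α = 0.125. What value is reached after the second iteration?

1.8125

F′(θ) = 2θ + 2
Step 1: F′(4) = 10; θ₁ = 4 − 0.125·10 = 2.75
Step 2: F′(2.75) = 7.5; θ₂ = 2.75 − 0.125·7.5 = 1.8125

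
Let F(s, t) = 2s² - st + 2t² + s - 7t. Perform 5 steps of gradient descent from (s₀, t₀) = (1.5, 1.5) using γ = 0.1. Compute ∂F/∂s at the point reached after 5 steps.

0.377105

∇F = (4s - t + 1, -s + 4t - 7)
Step 1: at (1.5, 1.5), ∇F = (5.5, -2.5) → (1.5, 1.5) − 0.1·(5.5, -2.5) = (0.95, 1.75)
Step 2: at (0.95, 1.75), ∇F = (3.05, -0.95) → (0.95, 1.75) − 0.1·(3.05, -0.95) = (0.645, 1.845)
Step 3: at (0.645, 1.845), ∇F = (1.735, -0.265) → (0.645, 1.845) − 0.1·(1.735, -0.265) = (0.4715, 1.8715)
Step 4: at (0.4715, 1.8715), ∇F = (1.0145, 0.0145) → (0.4715, 1.8715) − 0.1·(1.0145, 0.0145) = (0.37005, 1.87005)
Step 5: at (0.37005, 1.87005), ∇F = (0.61015, 0.11015) → (0.37005, 1.87005) − 0.1·(0.61015, 0.11015) = (0.309035, 1.859035)
∂F/∂s at (0.309035, 1.859035) = 0.377105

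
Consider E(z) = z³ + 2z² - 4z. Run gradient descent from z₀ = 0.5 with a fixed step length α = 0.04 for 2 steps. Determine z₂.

0.5857

E′(z) = 3z² + 4z - 4
Step 1: E′(0.5) = -1.25; z₁ = 0.5 − 0.04·(-1.25) = 0.55
Step 2: E′(0.55) = -0.8925; z₂ = 0.55 − 0.04·(-0.8925) = 0.5857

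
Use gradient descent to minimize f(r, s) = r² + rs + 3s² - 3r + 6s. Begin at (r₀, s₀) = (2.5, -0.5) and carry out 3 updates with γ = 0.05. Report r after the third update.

2.3323125

∇f = (2r + s - 3, r + 6s + 6)
(r₁, s₁) = (2.5, -0.5) − 0.05·(1.5, 5.5) = (2.425, -0.775)
(r₂, s₂) = (2.425, -0.775) − 0.05·(1.075, 3.775) = (2.37125, -0.96375)
(r₃, s₃) = (2.37125, -0.96375) − 0.05·(0.77875, 2.58875) = (2.3323125, -1.0931875)
r = 2.3323125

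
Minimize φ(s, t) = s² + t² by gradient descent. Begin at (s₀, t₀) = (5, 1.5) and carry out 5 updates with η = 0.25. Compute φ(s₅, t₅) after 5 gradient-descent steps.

∇φ = (2s, 2t)
Step 1: at (5, 1.5), ∇φ = (10, 3) → (5, 1.5) − 0.25·(10, 3) = (2.5, 0.75)
Step 2: at (2.5, 0.75), ∇φ = (5, 1.5) → (2.5, 0.75) − 0.25·(5, 1.5) = (1.25, 0.375)
Step 3: at (1.25, 0.375), ∇φ = (2.5, 0.75) → (1.25, 0.375) − 0.25·(2.5, 0.75) = (0.625, 0.1875)
Step 4: at (0.625, 0.1875), ∇φ = (1.25, 0.375) → (0.625, 0.1875) − 0.25·(1.25, 0.375) = (0.3125, 0.09375)
Step 5: at (0.3125, 0.09375), ∇φ = (0.625, 0.1875) → (0.3125, 0.09375) − 0.25·(0.625, 0.1875) = (0.15625, 0.046875)
φ(0.15625, 0.046875) = 0.026611328125

0.026611328125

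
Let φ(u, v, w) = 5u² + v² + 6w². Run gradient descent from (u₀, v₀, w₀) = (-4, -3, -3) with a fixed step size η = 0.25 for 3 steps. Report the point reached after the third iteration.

∇φ = (10u, 2v, 12w)
Step 1: at (-4, -3, -3), ∇φ = (-40, -6, -36) → (-4, -3, -3) − 0.25·(-40, -6, -36) = (6, -1.5, 6)
Step 2: at (6, -1.5, 6), ∇φ = (60, -3, 72) → (6, -1.5, 6) − 0.25·(60, -3, 72) = (-9, -0.75, -12)
Step 3: at (-9, -0.75, -12), ∇φ = (-90, -1.5, -144) → (-9, -0.75, -12) − 0.25·(-90, -1.5, -144) = (13.5, -0.375, 24)

(13.5, -0.375, 24)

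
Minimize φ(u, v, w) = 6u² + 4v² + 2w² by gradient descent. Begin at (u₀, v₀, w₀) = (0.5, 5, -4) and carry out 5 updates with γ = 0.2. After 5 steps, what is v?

-0.3888

∇φ = (12u, 8v, 4w)
(u₁, v₁, w₁) = (0.5, 5, -4) − 0.2·(6, 40, -16) = (-0.7, -3, -0.8)
(u₂, v₂, w₂) = (-0.7, -3, -0.8) − 0.2·(-8.4, -24, -3.2) = (0.98, 1.8, -0.16)
(u₃, v₃, w₃) = (0.98, 1.8, -0.16) − 0.2·(11.76, 14.4, -0.64) = (-1.372, -1.08, -0.032)
(u₄, v₄, w₄) = (-1.372, -1.08, -0.032) − 0.2·(-16.464, -8.64, -0.128) = (1.9208, 0.648, -0.0064)
(u₅, v₅, w₅) = (1.9208, 0.648, -0.0064) − 0.2·(23.0496, 5.184, -0.0256) = (-2.68912, -0.3888, -0.00128)
v = -0.3888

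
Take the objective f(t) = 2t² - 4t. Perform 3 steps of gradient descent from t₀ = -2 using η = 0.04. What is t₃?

-0.778112

f′(t) = 4t - 4
Step 1: f′(-2) = -12; t₁ = -2 − 0.04·(-12) = -1.52
Step 2: f′(-1.52) = -10.08; t₂ = -1.52 − 0.04·(-10.08) = -1.1168
Step 3: f′(-1.1168) = -8.4672; t₃ = -1.1168 − 0.04·(-8.4672) = -0.778112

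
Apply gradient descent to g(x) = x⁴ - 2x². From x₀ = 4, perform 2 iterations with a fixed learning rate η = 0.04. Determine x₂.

g′(x) = 4x³ - 4x
Step 1: g′(4) = 240; x₁ = 4 − 0.04·240 = -5.6
Step 2: g′(-5.6) = -680.064; x₂ = -5.6 − 0.04·(-680.064) = 21.60256

21.60256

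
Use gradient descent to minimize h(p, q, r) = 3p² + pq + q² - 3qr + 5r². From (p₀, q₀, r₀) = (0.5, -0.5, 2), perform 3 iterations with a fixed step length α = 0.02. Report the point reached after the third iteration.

(0.360392, -0.19324, 0.97084)

∇h = (6p + q, p + 2q - 3r, -3q + 10r)
Step 1: at (0.5, -0.5, 2), ∇h = (2.5, -6.5, 21.5) → (0.5, -0.5, 2) − 0.02·(2.5, -6.5, 21.5) = (0.45, -0.37, 1.57)
Step 2: at (0.45, -0.37, 1.57), ∇h = (2.33, -5, 16.81) → (0.45, -0.37, 1.57) − 0.02·(2.33, -5, 16.81) = (0.4034, -0.27, 1.2338)
Step 3: at (0.4034, -0.27, 1.2338), ∇h = (2.1504, -3.838, 13.148) → (0.4034, -0.27, 1.2338) − 0.02·(2.1504, -3.838, 13.148) = (0.360392, -0.19324, 0.97084)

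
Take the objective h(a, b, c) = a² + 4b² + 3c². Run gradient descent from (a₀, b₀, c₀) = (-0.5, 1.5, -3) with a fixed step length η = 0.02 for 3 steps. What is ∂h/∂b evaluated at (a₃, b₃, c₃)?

∇h = (2a, 8b, 6c)
Step 1: at (-0.5, 1.5, -3), ∇h = (-1, 12, -18) → (-0.5, 1.5, -3) − 0.02·(-1, 12, -18) = (-0.48, 1.26, -2.64)
Step 2: at (-0.48, 1.26, -2.64), ∇h = (-0.96, 10.08, -15.84) → (-0.48, 1.26, -2.64) − 0.02·(-0.96, 10.08, -15.84) = (-0.4608, 1.0584, -2.3232)
Step 3: at (-0.4608, 1.0584, -2.3232), ∇h = (-0.9216, 8.4672, -13.9392) → (-0.4608, 1.0584, -2.3232) − 0.02·(-0.9216, 8.4672, -13.9392) = (-0.442368, 0.889056, -2.044416)
∂h/∂b at (-0.442368, 0.889056, -2.044416) = 7.112448

7.112448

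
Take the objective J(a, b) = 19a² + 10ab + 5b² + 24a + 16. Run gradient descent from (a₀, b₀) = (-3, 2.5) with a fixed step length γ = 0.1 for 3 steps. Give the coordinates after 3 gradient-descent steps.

∇J = (38a + 10b + 24, 10a + 10b)
(a₁, b₁) = (-3, 2.5) − 0.1·(-65, -5) = (3.5, 3)
(a₂, b₂) = (3.5, 3) − 0.1·(187, 65) = (-15.2, -3.5)
(a₃, b₃) = (-15.2, -3.5) − 0.1·(-588.6, -187) = (43.66, 15.2)

(43.66, 15.2)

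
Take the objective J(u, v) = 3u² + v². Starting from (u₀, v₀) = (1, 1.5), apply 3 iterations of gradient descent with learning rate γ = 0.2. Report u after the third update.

-0.008

∇J = (6u, 2v)
Step 1: at (1, 1.5), ∇J = (6, 3) → (1, 1.5) − 0.2·(6, 3) = (-0.2, 0.9)
Step 2: at (-0.2, 0.9), ∇J = (-1.2, 1.8) → (-0.2, 0.9) − 0.2·(-1.2, 1.8) = (0.04, 0.54)
Step 3: at (0.04, 0.54), ∇J = (0.24, 1.08) → (0.04, 0.54) − 0.2·(0.24, 1.08) = (-0.008, 0.324)
u = -0.008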